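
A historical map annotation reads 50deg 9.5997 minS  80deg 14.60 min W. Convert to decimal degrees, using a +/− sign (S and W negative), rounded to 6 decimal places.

Latitude: 9.5997′ = 0.159995°; total 50.1599950
S ⇒ negate
Longitude: 14.6′ = 0.243333°; total 80.2433333
W → negative

-50.159995, -80.243333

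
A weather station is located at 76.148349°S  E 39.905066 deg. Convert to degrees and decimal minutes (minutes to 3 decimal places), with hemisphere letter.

Lat: fractional part 0.148349 → 8.90094 minutes
λ: fractional part 0.905066 → 54.30396 minutes

76° 8.901′ S, 39° 54.304′ E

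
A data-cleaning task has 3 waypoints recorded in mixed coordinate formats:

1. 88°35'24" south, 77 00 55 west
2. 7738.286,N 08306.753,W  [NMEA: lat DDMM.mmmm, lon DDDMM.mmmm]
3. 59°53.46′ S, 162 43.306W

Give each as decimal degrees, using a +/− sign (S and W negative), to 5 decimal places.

Point 1:
  φ: 88 + 35/60 + 24/3600 = 88.590000
  S ⇒ negate
  λ: 77° + 0/60 + 55/3600 = 77 + 0.000000 + 0.015278 = 77.015278
  W ⇒ negate
Point 2:
  φ: degrees = first 2 digits = 77, minutes = 38.286; 77 + 38.286/60 = 77.638100
  N ⇒ keep positive
  Lon: split at 3 digits → 083° and 6.753′; 83 + 6.753/60 = 83.112550
  hemisphere W, so the sign is −
Point 3:
  Lat: 59 + 53.46/60 = 59.891000
  S ⇒ negate
  Lon: 162 + 43.306/60 = 162.721767
  W → negative

1. -88.59000, -77.01528
2. 77.63810, -83.11255
3. -59.89100, -162.72177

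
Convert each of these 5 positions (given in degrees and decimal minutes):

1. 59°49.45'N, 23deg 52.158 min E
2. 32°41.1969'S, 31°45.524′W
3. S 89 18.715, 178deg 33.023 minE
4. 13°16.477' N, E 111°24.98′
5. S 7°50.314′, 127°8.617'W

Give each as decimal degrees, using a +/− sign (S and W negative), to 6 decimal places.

1. 59.824167, 23.869300
2. -32.686615, -31.758733
3. -89.311917, 178.550383
4. 13.274617, 111.416333
5. -7.838567, -127.143617

Point 1:
  Latitude: 59 + 49.45/60 = 59.8241667
  N ⇒ keep positive
  Longitude: 23 + 52.158/60 = 23.8693000
  E ⇒ keep positive
Point 2:
  Latitude: 32 + 41.1969/60 = 32.6866150
  S → negative
  Longitude: 45.524′ = 0.758733°; total 31.7587333
  W → negative
Point 3:
  φ: 89 + 18.715/60 = 89.3119167
  S → negative
  Longitude: 178 + 33.023/60 = 178.5503833
  E → positive
Point 4:
  Lat: 13 + 16.477/60 = 13.2746167
  N → positive
  Lon: 111 + 24.98/60 = 111.4163333
  E ⇒ keep positive
Point 5:
  φ: 7 + 50.314/60 = 7.8385667
  S ⇒ negate
  λ: 8.617′ = 0.143617°; total 127.1436167
  hemisphere W, so the sign is −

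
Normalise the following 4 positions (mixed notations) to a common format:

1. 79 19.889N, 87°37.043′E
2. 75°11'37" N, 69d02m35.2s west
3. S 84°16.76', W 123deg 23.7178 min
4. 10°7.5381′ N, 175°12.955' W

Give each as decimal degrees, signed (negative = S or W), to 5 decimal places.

Point 1:
  φ: 79 + 19.889/60 = 79.331483
  N ⇒ keep positive
  Lon: 37.043′ = 0.617383°; total 87.617383
  E → positive
Point 2:
  φ: 75° + 11/60 + 37/3600 = 75 + 0.183333 + 0.010278 = 75.193611
  N ⇒ keep positive
  λ: 69° + 2/60 + 35.2/3600 = 69 + 0.033333 + 0.009778 = 69.043111
  hemisphere W, so the sign is −
Point 3:
  φ: 16.76′ = 0.279333°; total 84.279333
  hemisphere S, so the sign is −
  Lon: 123 + 23.7178/60 = 123.395297
  W ⇒ negate
Point 4:
  φ: 7.5381′ = 0.125635°; total 10.125635
  N ⇒ keep positive
  Lon: 12.955′ = 0.215917°; total 175.215917
  W ⇒ negate

1. 79.33148, 87.61738
2. 75.19361, -69.04311
3. -84.27933, -123.39530
4. 10.12564, -175.21592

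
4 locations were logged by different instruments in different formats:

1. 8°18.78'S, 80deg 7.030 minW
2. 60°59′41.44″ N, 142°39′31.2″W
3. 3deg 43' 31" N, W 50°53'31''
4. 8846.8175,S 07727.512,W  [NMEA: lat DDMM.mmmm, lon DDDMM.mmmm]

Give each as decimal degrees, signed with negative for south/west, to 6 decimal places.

1. -8.313000, -80.117167
2. 60.994844, -142.658667
3. 3.725278, -50.891944
4. -88.780292, -77.458533

Point 1:
  Latitude: 8 + 18.78/60 = 8.3130000
  S ⇒ negate
  Lon: 80 + 7.03/60 = 80.1171667
  hemisphere W, so the sign is −
Point 2:
  Lat: 59′ + 41.44″ = 59.69067′; 60 + 59.69067/60 = 60.9948444
  N → positive
  λ: 39′ + 31.2″ = 39.52000′; 142 + 39.52000/60 = 142.6586667
  hemisphere W, so the sign is −
Point 3:
  φ: 3° + 43/60 + 31/3600 = 3 + 0.716667 + 0.008611 = 3.7252778
  N ⇒ keep positive
  Lon: 53′ + 31″ = 53.51667′; 50 + 53.51667/60 = 50.8919444
  hemisphere W, so the sign is −
Point 4:
  Lat: degrees = first 2 digits = 88, minutes = 46.8175; 88 + 46.8175/60 = 88.7802917
  S → negative
  Longitude: degrees = first 3 digits = 77, minutes = 27.512; 77 + 27.512/60 = 77.4585333
  hemisphere W, so the sign is −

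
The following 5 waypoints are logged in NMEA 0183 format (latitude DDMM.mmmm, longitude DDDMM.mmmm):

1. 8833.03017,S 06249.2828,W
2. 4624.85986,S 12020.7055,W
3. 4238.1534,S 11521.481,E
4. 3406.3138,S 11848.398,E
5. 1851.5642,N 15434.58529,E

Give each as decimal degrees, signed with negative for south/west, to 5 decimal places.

Point 1:
  Latitude: split at 2 digits → 88° and 33.03017′; 88 + 33.03017/60 = 88.550503
  S → negative
  λ: degrees = first 3 digits = 62, minutes = 49.2828; 62 + 49.2828/60 = 62.821380
  W ⇒ negate
Point 2:
  φ: split at 2 digits → 46° and 24.85986′; 46 + 24.85986/60 = 46.414331
  S ⇒ negate
  λ: split at 3 digits → 120° and 20.7055′; 120 + 20.7055/60 = 120.345092
  W ⇒ negate
Point 3:
  Lat: degrees = first 2 digits = 42, minutes = 38.1534; 42 + 38.1534/60 = 42.635890
  S ⇒ negate
  Lon: split at 3 digits → 115° and 21.481′; 115 + 21.481/60 = 115.358017
  E ⇒ keep positive
Point 4:
  φ: split at 2 digits → 34° and 6.3138′; 34 + 6.3138/60 = 34.105230
  hemisphere S, so the sign is −
  Longitude: degrees = first 3 digits = 118, minutes = 48.398; 118 + 48.398/60 = 118.806633
  E → positive
Point 5:
  φ: degrees = first 2 digits = 18, minutes = 51.5642; 18 + 51.5642/60 = 18.859403
  N ⇒ keep positive
  Longitude: degrees = first 3 digits = 154, minutes = 34.58529; 154 + 34.58529/60 = 154.576422
  E → positive

1. -88.55050, -62.82138
2. -46.41433, -120.34509
3. -42.63589, 115.35802
4. -34.10523, 118.80663
5. 18.85940, 154.57642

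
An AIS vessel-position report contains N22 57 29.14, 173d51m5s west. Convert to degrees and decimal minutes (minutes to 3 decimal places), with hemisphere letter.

22° 57.486′ N, 173° 51.083′ W

Latitude: seconds/60 = 0.48567; minutes = 57 + 0.48567 = 57.48567
λ: 51 + 5/60 = 51.08333′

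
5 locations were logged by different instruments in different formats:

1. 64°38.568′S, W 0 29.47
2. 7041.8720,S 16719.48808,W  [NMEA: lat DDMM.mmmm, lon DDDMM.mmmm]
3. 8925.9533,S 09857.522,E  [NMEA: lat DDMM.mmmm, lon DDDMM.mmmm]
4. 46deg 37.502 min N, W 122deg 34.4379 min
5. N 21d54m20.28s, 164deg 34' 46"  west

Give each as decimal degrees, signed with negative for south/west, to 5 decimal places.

1. -64.64280, -0.49117
2. -70.69787, -167.32480
3. -89.43256, 98.95870
4. 46.62503, -122.57397
5. 21.90563, -164.57944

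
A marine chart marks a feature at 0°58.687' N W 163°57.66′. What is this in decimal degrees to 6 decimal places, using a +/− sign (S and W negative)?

0.978117, -163.961000

Lat: 0 + 58.687/60 = 0.9781167
N → positive
Longitude: 163 + 57.66/60 = 163.9610000
W → negative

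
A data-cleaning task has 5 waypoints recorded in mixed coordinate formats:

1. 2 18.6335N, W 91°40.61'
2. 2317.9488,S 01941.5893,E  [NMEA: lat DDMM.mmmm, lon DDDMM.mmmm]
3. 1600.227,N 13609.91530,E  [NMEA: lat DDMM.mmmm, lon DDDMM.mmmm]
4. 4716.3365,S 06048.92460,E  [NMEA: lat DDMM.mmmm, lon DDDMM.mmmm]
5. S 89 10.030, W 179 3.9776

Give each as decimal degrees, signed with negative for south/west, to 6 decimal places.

1. 2.310558, -91.676833
2. -23.299147, 19.693155
3. 16.003783, 136.165255
4. -47.272275, 60.815410
5. -89.167167, -179.066293

Point 1:
  φ: 18.6335′ = 0.310558°; total 2.3105583
  N → positive
  λ: 40.61′ = 0.676833°; total 91.6768333
  hemisphere W, so the sign is −
Point 2:
  φ: split at 2 digits → 23° and 17.9488′; 23 + 17.9488/60 = 23.2991467
  hemisphere S, so the sign is −
  Lon: degrees = first 3 digits = 19, minutes = 41.5893; 19 + 41.5893/60 = 19.6931550
  E ⇒ keep positive
Point 3:
  Lat: split at 2 digits → 16° and 0.227′; 16 + 0.227/60 = 16.0037833
  N ⇒ keep positive
  λ: degrees = first 3 digits = 136, minutes = 9.9153; 136 + 9.9153/60 = 136.1652550
  E → positive
Point 4:
  Lat: degrees = first 2 digits = 47, minutes = 16.3365; 47 + 16.3365/60 = 47.2722750
  S ⇒ negate
  Longitude: split at 3 digits → 060° and 48.9246′; 60 + 48.9246/60 = 60.8154100
  E → positive
Point 5:
  Latitude: 89 + 10.03/60 = 89.1671667
  S → negative
  Longitude: 3.9776′ = 0.066293°; total 179.0662933
  W → negative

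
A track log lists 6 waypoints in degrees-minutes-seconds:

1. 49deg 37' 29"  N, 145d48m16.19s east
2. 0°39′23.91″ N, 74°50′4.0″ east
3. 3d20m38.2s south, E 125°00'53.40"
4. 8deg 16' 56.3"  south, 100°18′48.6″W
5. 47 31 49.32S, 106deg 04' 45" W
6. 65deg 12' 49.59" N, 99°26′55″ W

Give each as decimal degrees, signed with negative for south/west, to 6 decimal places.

1. 49.624722, 145.804497
2. 0.656642, 74.834444
3. -3.343944, 125.014833
4. -8.282306, -100.313500
5. -47.530367, -106.079167
6. 65.213775, -99.448611

Point 1:
  Lat: 49° + 37/60 + 29/3600 = 49 + 0.616667 + 0.008056 = 49.6247222
  N → positive
  Longitude: 145° + 48/60 + 16.19/3600 = 145 + 0.800000 + 0.004497 = 145.8044972
  E → positive
Point 2:
  Lat: 0° + 39/60 + 23.91/3600 = 0 + 0.650000 + 0.006642 = 0.6566417
  N ⇒ keep positive
  λ: 50′ + 4″ = 50.06667′; 74 + 50.06667/60 = 74.8344444
  E ⇒ keep positive
Point 3:
  Lat: 3° + 20/60 + 38.2/3600 = 3 + 0.333333 + 0.010611 = 3.3439444
  hemisphere S, so the sign is −
  Lon: 125 + 0/60 + 53.4/3600 = 125.0148333
  E → positive
Point 4:
  Lat: 8 + 16/60 + 56.3/3600 = 8.2823056
  hemisphere S, so the sign is −
  λ: 100° + 18/60 + 48.6/3600 = 100 + 0.300000 + 0.013500 = 100.3135000
  W → negative
Point 5:
  Lat: 31′ + 49.32″ = 31.82200′; 47 + 31.82200/60 = 47.5303667
  S ⇒ negate
  λ: 106° + 4/60 + 45/3600 = 106 + 0.066667 + 0.012500 = 106.0791667
  W ⇒ negate
Point 6:
  Lat: 65° + 12/60 + 49.59/3600 = 65 + 0.200000 + 0.013775 = 65.2137750
  N ⇒ keep positive
  Lon: 26′ + 55″ = 26.91667′; 99 + 26.91667/60 = 99.4486111
  W ⇒ negate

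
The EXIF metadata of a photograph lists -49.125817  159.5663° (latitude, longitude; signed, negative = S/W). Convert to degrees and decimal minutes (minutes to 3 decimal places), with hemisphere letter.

49° 7.549′ S, 159° 33.978′ E

Latitude is negative → S; |value| = 49.125817
Lat: 49° + 0.125817 × 60 = 49° 7.54902′
Longitude: minutes = (159.566300 − 159) × 60 = 33.97800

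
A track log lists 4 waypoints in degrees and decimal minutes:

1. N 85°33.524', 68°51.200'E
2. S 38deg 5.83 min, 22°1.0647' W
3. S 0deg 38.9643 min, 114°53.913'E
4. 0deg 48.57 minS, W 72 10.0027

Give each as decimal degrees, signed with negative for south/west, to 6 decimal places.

1. 85.558733, 68.853333
2. -38.097167, -22.017745
3. -0.649405, 114.898550
4. -0.809500, -72.166712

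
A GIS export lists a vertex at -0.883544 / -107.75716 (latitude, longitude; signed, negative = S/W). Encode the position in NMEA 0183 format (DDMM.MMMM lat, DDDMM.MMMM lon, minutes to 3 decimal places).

0053.013,S / 10745.430,W

Latitude is negative → S; |value| = 0.883544
Lat: minutes = (0.883544 − 0) × 60 = 53.01264
Longitude is negative → W; |value| = 107.757160
Longitude: 107° + 0.757160 × 60 = 107° 45.42960′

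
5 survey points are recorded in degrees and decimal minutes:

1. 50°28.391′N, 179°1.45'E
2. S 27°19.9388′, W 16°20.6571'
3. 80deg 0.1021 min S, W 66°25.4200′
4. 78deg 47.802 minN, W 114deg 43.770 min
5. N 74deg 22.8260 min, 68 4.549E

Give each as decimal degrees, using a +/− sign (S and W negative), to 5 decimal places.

1. 50.47318, 179.02417
2. -27.33231, -16.34429
3. -80.00170, -66.42367
4. 78.79670, -114.72950
5. 74.38043, 68.07582

Point 1:
  Latitude: 50 + 28.391/60 = 50.473183
  N → positive
  Lon: 179 + 1.45/60 = 179.024167
  E ⇒ keep positive
Point 2:
  φ: 19.9388′ = 0.332313°; total 27.332313
  S ⇒ negate
  Longitude: 16 + 20.6571/60 = 16.344285
  W ⇒ negate
Point 3:
  Latitude: 80 + 0.1021/60 = 80.001702
  hemisphere S, so the sign is −
  λ: 25.42′ = 0.423667°; total 66.423667
  W → negative
Point 4:
  Lat: 78 + 47.802/60 = 78.796700
  N → positive
  Longitude: 43.77′ = 0.729500°; total 114.729500
  W ⇒ negate
Point 5:
  Lat: 74 + 22.826/60 = 74.380433
  N ⇒ keep positive
  Lon: 4.549′ = 0.075817°; total 68.075817
  E → positive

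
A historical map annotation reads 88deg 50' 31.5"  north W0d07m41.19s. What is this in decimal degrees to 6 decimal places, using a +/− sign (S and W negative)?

88.842083, -0.128108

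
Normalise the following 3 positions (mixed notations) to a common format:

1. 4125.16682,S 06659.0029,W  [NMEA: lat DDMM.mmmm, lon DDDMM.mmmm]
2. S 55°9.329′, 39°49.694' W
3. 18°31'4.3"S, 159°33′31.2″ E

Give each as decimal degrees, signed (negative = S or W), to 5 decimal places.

Point 1:
  Latitude: degrees = first 2 digits = 41, minutes = 25.16682; 41 + 25.16682/60 = 41.419447
  S ⇒ negate
  Lon: degrees = first 3 digits = 66, minutes = 59.0029; 66 + 59.0029/60 = 66.983382
  hemisphere W, so the sign is −
Point 2:
  φ: 9.329′ = 0.155483°; total 55.155483
  S ⇒ negate
  Lon: 39 + 49.694/60 = 39.828233
  W → negative
Point 3:
  φ: 31′ + 4.3″ = 31.07167′; 18 + 31.07167/60 = 18.517861
  S ⇒ negate
  Longitude: 159 + 33/60 + 31.2/3600 = 159.558667
  E ⇒ keep positive

1. -41.41945, -66.98338
2. -55.15548, -39.82823
3. -18.51786, 159.55867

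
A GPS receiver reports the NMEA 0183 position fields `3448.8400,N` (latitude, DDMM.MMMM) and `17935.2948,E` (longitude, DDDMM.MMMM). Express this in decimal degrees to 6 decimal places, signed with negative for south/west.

Latitude: split at 2 digits → 34° and 48.84′; 34 + 48.84/60 = 34.8140000
N → positive
λ: split at 3 digits → 179° and 35.2948′; 179 + 35.2948/60 = 179.5882467
E ⇒ keep positive

34.814000, 179.588247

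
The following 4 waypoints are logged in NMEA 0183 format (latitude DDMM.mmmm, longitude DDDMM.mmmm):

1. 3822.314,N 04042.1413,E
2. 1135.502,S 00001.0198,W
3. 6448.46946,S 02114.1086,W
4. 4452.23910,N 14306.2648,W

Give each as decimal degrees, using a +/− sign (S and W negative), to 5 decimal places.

Point 1:
  Lat: split at 2 digits → 38° and 22.314′; 38 + 22.314/60 = 38.371900
  N ⇒ keep positive
  Lon: split at 3 digits → 040° and 42.1413′; 40 + 42.1413/60 = 40.702355
  E ⇒ keep positive
Point 2:
  Latitude: degrees = first 2 digits = 11, minutes = 35.502; 11 + 35.502/60 = 11.591700
  hemisphere S, so the sign is −
  Lon: split at 3 digits → 000° and 1.0198′; 0 + 1.0198/60 = 0.016997
  hemisphere W, so the sign is −
Point 3:
  Latitude: degrees = first 2 digits = 64, minutes = 48.46946; 64 + 48.46946/60 = 64.807824
  S → negative
  λ: split at 3 digits → 021° and 14.1086′; 21 + 14.1086/60 = 21.235143
  hemisphere W, so the sign is −
Point 4:
  Latitude: split at 2 digits → 44° and 52.2391′; 44 + 52.2391/60 = 44.870652
  N → positive
  Lon: degrees = first 3 digits = 143, minutes = 6.2648; 143 + 6.2648/60 = 143.104413
  W → negative

1. 38.37190, 40.70236
2. -11.59170, -0.01700
3. -64.80782, -21.23514
4. 44.87065, -143.10441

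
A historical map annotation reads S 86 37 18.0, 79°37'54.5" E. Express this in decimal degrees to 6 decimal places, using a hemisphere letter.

86.621667° S, 79.631806° E

Lat: 86 + 37/60 + 18/3600 = 86.6216667
Lon: 79° + 37/60 + 54.5/3600 = 79 + 0.616667 + 0.015139 = 79.6318056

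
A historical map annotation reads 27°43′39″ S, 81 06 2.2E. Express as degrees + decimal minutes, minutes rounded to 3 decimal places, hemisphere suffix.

27° 43.650′ S, 81° 6.037′ E

Lat: seconds/60 = 0.65000; minutes = 43 + 0.65000 = 43.65000
λ: 6 + 2.2/60 = 6.03667′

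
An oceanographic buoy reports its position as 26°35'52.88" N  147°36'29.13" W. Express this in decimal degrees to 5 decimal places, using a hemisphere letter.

26.59802° N, 147.60809° W

Latitude: 26 + 35/60 + 52.88/3600 = 26.598022
λ: 147 + 36/60 + 29.13/3600 = 147.608092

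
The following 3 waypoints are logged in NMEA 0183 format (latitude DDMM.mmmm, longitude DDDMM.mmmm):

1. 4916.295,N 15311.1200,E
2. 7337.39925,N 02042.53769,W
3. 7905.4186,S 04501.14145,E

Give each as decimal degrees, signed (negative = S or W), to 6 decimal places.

Point 1:
  φ: degrees = first 2 digits = 49, minutes = 16.295; 49 + 16.295/60 = 49.2715833
  N ⇒ keep positive
  λ: split at 3 digits → 153° and 11.12′; 153 + 11.12/60 = 153.1853333
  E ⇒ keep positive
Point 2:
  φ: split at 2 digits → 73° and 37.39925′; 73 + 37.39925/60 = 73.6233208
  N → positive
  Lon: degrees = first 3 digits = 20, minutes = 42.53769; 20 + 42.53769/60 = 20.7089615
  W ⇒ negate
Point 3:
  Lat: split at 2 digits → 79° and 5.4186′; 79 + 5.4186/60 = 79.0903100
  S ⇒ negate
  λ: degrees = first 3 digits = 45, minutes = 1.14145; 45 + 1.14145/60 = 45.0190242
  E → positive

1. 49.271583, 153.185333
2. 73.623321, -20.708962
3. -79.090310, 45.019024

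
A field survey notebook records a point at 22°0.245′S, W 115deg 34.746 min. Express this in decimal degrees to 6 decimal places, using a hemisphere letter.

φ: 0.245′ = 0.004083°; total 22.0040833
λ: 34.746′ = 0.579100°; total 115.5791000

22.004083° S, 115.579100° W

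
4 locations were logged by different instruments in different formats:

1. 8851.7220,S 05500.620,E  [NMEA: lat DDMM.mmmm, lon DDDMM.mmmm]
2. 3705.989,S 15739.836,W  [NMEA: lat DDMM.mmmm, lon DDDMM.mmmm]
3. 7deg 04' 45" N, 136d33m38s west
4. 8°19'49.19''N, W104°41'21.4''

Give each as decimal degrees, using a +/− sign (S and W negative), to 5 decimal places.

1. -88.86203, 55.01033
2. -37.09982, -157.66393
3. 7.07917, -136.56056
4. 8.33033, -104.68928

Point 1:
  Lat: degrees = first 2 digits = 88, minutes = 51.722; 88 + 51.722/60 = 88.862033
  hemisphere S, so the sign is −
  Lon: split at 3 digits → 055° and 0.62′; 55 + 0.62/60 = 55.010333
  E → positive
Point 2:
  Lat: split at 2 digits → 37° and 5.989′; 37 + 5.989/60 = 37.099817
  hemisphere S, so the sign is −
  Longitude: degrees = first 3 digits = 157, minutes = 39.836; 157 + 39.836/60 = 157.663933
  W → negative
Point 3:
  Latitude: 7° + 4/60 + 45/3600 = 7 + 0.066667 + 0.012500 = 7.079167
  N → positive
  λ: 136° + 33/60 + 38/3600 = 136 + 0.550000 + 0.010556 = 136.560556
  W → negative
Point 4:
  φ: 19′ + 49.19″ = 19.81983′; 8 + 19.81983/60 = 8.330331
  N ⇒ keep positive
  Longitude: 41′ + 21.4″ = 41.35667′; 104 + 41.35667/60 = 104.689278
  hemisphere W, so the sign is −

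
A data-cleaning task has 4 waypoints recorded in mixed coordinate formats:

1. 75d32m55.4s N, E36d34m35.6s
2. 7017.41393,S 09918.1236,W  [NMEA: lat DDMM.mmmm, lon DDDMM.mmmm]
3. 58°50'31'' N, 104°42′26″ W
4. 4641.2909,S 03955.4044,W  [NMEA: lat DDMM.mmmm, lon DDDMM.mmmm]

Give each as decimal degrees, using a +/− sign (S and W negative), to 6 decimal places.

1. 75.548722, 36.576556
2. -70.290232, -99.302060
3. 58.841944, -104.707222
4. -46.688182, -39.923407

Point 1:
  Lat: 75 + 32/60 + 55.4/3600 = 75.5487222
  N ⇒ keep positive
  λ: 36° + 34/60 + 35.6/3600 = 36 + 0.566667 + 0.009889 = 36.5765556
  E → positive
Point 2:
  Latitude: degrees = first 2 digits = 70, minutes = 17.41393; 70 + 17.41393/60 = 70.2902322
  S → negative
  Longitude: degrees = first 3 digits = 99, minutes = 18.1236; 99 + 18.1236/60 = 99.3020600
  hemisphere W, so the sign is −
Point 3:
  Latitude: 58 + 50/60 + 31/3600 = 58.8419444
  N → positive
  Lon: 104 + 42/60 + 26/3600 = 104.7072222
  W ⇒ negate
Point 4:
  Lat: degrees = first 2 digits = 46, minutes = 41.2909; 46 + 41.2909/60 = 46.6881817
  S ⇒ negate
  λ: split at 3 digits → 039° and 55.4044′; 39 + 55.4044/60 = 39.9234067
  hemisphere W, so the sign is −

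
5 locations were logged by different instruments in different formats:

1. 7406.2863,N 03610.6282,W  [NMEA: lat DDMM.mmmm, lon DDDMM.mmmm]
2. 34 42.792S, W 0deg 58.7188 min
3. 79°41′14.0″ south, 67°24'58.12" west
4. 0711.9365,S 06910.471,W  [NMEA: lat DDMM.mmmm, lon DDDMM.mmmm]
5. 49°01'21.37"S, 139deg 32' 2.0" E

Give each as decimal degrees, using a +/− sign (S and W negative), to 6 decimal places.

Point 1:
  Lat: degrees = first 2 digits = 74, minutes = 6.2863; 74 + 6.2863/60 = 74.1047717
  N → positive
  Longitude: degrees = first 3 digits = 36, minutes = 10.6282; 36 + 10.6282/60 = 36.1771367
  W ⇒ negate
Point 2:
  Lat: 34 + 42.792/60 = 34.7132000
  hemisphere S, so the sign is −
  Longitude: 58.7188′ = 0.978647°; total 0.9786467
  W → negative
Point 3:
  Lat: 79 + 41/60 + 14/3600 = 79.6872222
  S → negative
  Longitude: 67 + 24/60 + 58.12/3600 = 67.4161444
  hemisphere W, so the sign is −
Point 4:
  φ: split at 2 digits → 07° and 11.9365′; 7 + 11.9365/60 = 7.1989417
  S → negative
  Lon: split at 3 digits → 069° and 10.471′; 69 + 10.471/60 = 69.1745167
  W ⇒ negate
Point 5:
  φ: 49 + 1/60 + 21.37/3600 = 49.0226028
  S ⇒ negate
  Longitude: 32′ + 2″ = 32.03333′; 139 + 32.03333/60 = 139.5338889
  E → positive

1. 74.104772, -36.177137
2. -34.713200, -0.978647
3. -79.687222, -67.416144
4. -7.198942, -69.174517
5. -49.022603, 139.533889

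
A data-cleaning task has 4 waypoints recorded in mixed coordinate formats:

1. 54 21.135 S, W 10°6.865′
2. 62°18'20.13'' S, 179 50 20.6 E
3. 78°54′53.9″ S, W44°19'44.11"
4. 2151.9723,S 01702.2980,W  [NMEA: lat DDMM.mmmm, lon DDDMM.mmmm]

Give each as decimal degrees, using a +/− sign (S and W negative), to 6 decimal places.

Point 1:
  Lat: 54 + 21.135/60 = 54.3522500
  S → negative
  Longitude: 6.865′ = 0.114417°; total 10.1144167
  W ⇒ negate
Point 2:
  Latitude: 62 + 18/60 + 20.13/3600 = 62.3055917
  S → negative
  Lon: 50′ + 20.6″ = 50.34333′; 179 + 50.34333/60 = 179.8390556
  E ⇒ keep positive
Point 3:
  φ: 78 + 54/60 + 53.9/3600 = 78.9149722
  S → negative
  Lon: 19′ + 44.11″ = 19.73517′; 44 + 19.73517/60 = 44.3289194
  hemisphere W, so the sign is −
Point 4:
  φ: split at 2 digits → 21° and 51.9723′; 21 + 51.9723/60 = 21.8662050
  S ⇒ negate
  λ: split at 3 digits → 017° and 2.298′; 17 + 2.298/60 = 17.0383000
  hemisphere W, so the sign is −

1. -54.352250, -10.114417
2. -62.305592, 179.839056
3. -78.914972, -44.328919
4. -21.866205, -17.038300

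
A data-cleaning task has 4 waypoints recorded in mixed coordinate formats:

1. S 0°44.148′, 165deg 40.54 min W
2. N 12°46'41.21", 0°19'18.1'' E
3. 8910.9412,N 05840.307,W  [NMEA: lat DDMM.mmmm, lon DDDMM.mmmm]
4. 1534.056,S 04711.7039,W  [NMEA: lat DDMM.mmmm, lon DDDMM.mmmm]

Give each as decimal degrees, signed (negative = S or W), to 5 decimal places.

1. -0.73580, -165.67567
2. 12.77811, 0.32169
3. 89.18235, -58.67178
4. -15.56760, -47.19507

Point 1:
  Lat: 44.148′ = 0.735800°; total 0.735800
  S → negative
  λ: 165 + 40.54/60 = 165.675667
  W ⇒ negate
Point 2:
  Lat: 46′ + 41.21″ = 46.68683′; 12 + 46.68683/60 = 12.778114
  N → positive
  Longitude: 19′ + 18.1″ = 19.30167′; 0 + 19.30167/60 = 0.321694
  E ⇒ keep positive
Point 3:
  Lat: degrees = first 2 digits = 89, minutes = 10.9412; 89 + 10.9412/60 = 89.182353
  N ⇒ keep positive
  λ: degrees = first 3 digits = 58, minutes = 40.307; 58 + 40.307/60 = 58.671783
  W ⇒ negate
Point 4:
  Latitude: degrees = first 2 digits = 15, minutes = 34.056; 15 + 34.056/60 = 15.567600
  S → negative
  Lon: split at 3 digits → 047° and 11.7039′; 47 + 11.7039/60 = 47.195065
  W → negative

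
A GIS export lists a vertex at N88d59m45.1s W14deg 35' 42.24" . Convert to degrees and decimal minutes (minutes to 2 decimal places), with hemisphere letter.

Lat: seconds/60 = 0.75167; minutes = 59 + 0.75167 = 59.7517
λ: seconds/60 = 0.70400; minutes = 35 + 0.70400 = 35.7040

88° 59.75′ N, 14° 35.70′ W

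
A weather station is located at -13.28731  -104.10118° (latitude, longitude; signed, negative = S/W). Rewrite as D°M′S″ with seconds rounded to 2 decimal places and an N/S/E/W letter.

13°17′14.32″ S, 104°06′4.25″ W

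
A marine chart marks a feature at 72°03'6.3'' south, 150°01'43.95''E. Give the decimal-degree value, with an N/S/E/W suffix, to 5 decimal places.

72.05175° S, 150.02888° E

Latitude: 3′ + 6.3″ = 3.10500′; 72 + 3.10500/60 = 72.051750
Longitude: 150 + 1/60 + 43.95/3600 = 150.028875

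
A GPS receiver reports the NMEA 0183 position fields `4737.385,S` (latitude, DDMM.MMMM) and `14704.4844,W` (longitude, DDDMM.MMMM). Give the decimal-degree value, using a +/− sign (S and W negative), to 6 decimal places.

-47.623083, -147.074740

φ: split at 2 digits → 47° and 37.385′; 47 + 37.385/60 = 47.6230833
hemisphere S, so the sign is −
Longitude: split at 3 digits → 147° and 4.4844′; 147 + 4.4844/60 = 147.0747400
W ⇒ negate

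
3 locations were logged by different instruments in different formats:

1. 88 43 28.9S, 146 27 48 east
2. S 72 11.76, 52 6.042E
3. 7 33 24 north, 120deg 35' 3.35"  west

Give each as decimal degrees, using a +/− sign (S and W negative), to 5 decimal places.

Point 1:
  φ: 43′ + 28.9″ = 43.48167′; 88 + 43.48167/60 = 88.724694
  hemisphere S, so the sign is −
  Lon: 27′ + 48″ = 27.80000′; 146 + 27.80000/60 = 146.463333
  E → positive
Point 2:
  φ: 72 + 11.76/60 = 72.196000
  hemisphere S, so the sign is −
  λ: 6.042′ = 0.100700°; total 52.100700
  E ⇒ keep positive
Point 3:
  Lat: 33′ + 24″ = 33.40000′; 7 + 33.40000/60 = 7.556667
  N ⇒ keep positive
  Lon: 120 + 35/60 + 3.35/3600 = 120.584264
  W ⇒ negate

1. -88.72469, 146.46333
2. -72.19600, 52.10070
3. 7.55667, -120.58426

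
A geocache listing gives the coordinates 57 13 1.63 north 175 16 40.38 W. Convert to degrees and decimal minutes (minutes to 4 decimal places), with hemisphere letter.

57° 13.0272′ N, 175° 16.6730′ W

Lat: 13 + 1.63/60 = 13.027167′
Lon: 16 + 40.38/60 = 16.673000′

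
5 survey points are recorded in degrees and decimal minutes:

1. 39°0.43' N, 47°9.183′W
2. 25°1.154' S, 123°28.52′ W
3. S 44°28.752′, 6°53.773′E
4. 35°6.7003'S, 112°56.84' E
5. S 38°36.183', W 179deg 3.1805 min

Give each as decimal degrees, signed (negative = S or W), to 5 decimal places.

1. 39.00717, -47.15305
2. -25.01923, -123.47533
3. -44.47920, 6.89622
4. -35.11167, 112.94733
5. -38.60305, -179.05301

Point 1:
  Latitude: 0.43′ = 0.007167°; total 39.007167
  N ⇒ keep positive
  Longitude: 47 + 9.183/60 = 47.153050
  W ⇒ negate
Point 2:
  Latitude: 1.154′ = 0.019233°; total 25.019233
  S → negative
  Lon: 123 + 28.52/60 = 123.475333
  W ⇒ negate
Point 3:
  Latitude: 28.752′ = 0.479200°; total 44.479200
  S → negative
  Longitude: 53.773′ = 0.896217°; total 6.896217
  E ⇒ keep positive
Point 4:
  φ: 6.7003′ = 0.111672°; total 35.111672
  hemisphere S, so the sign is −
  Lon: 112 + 56.84/60 = 112.947333
  E ⇒ keep positive
Point 5:
  φ: 38 + 36.183/60 = 38.603050
  hemisphere S, so the sign is −
  λ: 179 + 3.1805/60 = 179.053008
  W → negative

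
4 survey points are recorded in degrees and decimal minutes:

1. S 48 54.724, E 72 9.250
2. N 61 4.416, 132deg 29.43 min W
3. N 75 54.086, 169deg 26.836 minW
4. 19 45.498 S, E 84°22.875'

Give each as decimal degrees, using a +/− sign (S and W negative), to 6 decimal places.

1. -48.912067, 72.154167
2. 61.073600, -132.490500
3. 75.901433, -169.447267
4. -19.758300, 84.381250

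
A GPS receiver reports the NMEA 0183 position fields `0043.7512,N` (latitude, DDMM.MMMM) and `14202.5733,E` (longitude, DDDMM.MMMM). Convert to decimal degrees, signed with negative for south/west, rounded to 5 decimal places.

0.72919, 142.04289

Latitude: split at 2 digits → 00° and 43.7512′; 0 + 43.7512/60 = 0.729187
N → positive
λ: split at 3 digits → 142° and 2.5733′; 142 + 2.5733/60 = 142.042888
E → positive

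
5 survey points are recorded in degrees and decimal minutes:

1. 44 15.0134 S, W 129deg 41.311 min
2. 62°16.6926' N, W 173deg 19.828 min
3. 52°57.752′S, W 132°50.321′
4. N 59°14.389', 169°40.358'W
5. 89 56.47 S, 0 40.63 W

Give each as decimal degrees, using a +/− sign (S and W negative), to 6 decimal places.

1. -44.250223, -129.688517
2. 62.278210, -173.330467
3. -52.962533, -132.838683
4. 59.239817, -169.672633
5. -89.941167, -0.677167

Point 1:
  Latitude: 44 + 15.0134/60 = 44.2502233
  hemisphere S, so the sign is −
  Longitude: 129 + 41.311/60 = 129.6885167
  W ⇒ negate
Point 2:
  Lat: 62 + 16.6926/60 = 62.2782100
  N ⇒ keep positive
  Lon: 173 + 19.828/60 = 173.3304667
  hemisphere W, so the sign is −
Point 3:
  Latitude: 57.752′ = 0.962533°; total 52.9625333
  hemisphere S, so the sign is −
  Lon: 132 + 50.321/60 = 132.8386833
  hemisphere W, so the sign is −
Point 4:
  φ: 59 + 14.389/60 = 59.2398167
  N → positive
  Longitude: 40.358′ = 0.672633°; total 169.6726333
  hemisphere W, so the sign is −
Point 5:
  Lat: 89 + 56.47/60 = 89.9411667
  S → negative
  λ: 0 + 40.63/60 = 0.6771667
  hemisphere W, so the sign is −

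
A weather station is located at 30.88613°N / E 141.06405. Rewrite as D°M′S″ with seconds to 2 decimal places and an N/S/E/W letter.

30°53′10.07″ N, 141°03′50.58″ E

Latitude: 0.886130 × 60 = 53.16780′ → 53′, remainder × 60 = 10.0680″
Lon: 0.064050 × 60 = 3.84300′ → 3′, remainder × 60 = 50.5800″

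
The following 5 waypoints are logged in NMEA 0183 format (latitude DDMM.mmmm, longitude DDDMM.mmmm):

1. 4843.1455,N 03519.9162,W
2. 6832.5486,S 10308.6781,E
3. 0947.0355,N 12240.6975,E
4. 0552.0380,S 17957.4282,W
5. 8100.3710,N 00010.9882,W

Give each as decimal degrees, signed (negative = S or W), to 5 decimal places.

1. 48.71909, -35.33194
2. -68.54248, 103.14464
3. 9.78393, 122.67829
4. -5.86730, -179.95714
5. 81.00618, -0.18314

Point 1:
  φ: degrees = first 2 digits = 48, minutes = 43.1455; 48 + 43.1455/60 = 48.719092
  N ⇒ keep positive
  λ: split at 3 digits → 035° and 19.9162′; 35 + 19.9162/60 = 35.331937
  hemisphere W, so the sign is −
Point 2:
  φ: degrees = first 2 digits = 68, minutes = 32.5486; 68 + 32.5486/60 = 68.542477
  hemisphere S, so the sign is −
  Lon: degrees = first 3 digits = 103, minutes = 8.6781; 103 + 8.6781/60 = 103.144635
  E → positive
Point 3:
  Lat: split at 2 digits → 09° and 47.0355′; 9 + 47.0355/60 = 9.783925
  N ⇒ keep positive
  Lon: degrees = first 3 digits = 122, minutes = 40.6975; 122 + 40.6975/60 = 122.678292
  E ⇒ keep positive
Point 4:
  Latitude: split at 2 digits → 05° and 52.038′; 5 + 52.038/60 = 5.867300
  hemisphere S, so the sign is −
  λ: degrees = first 3 digits = 179, minutes = 57.4282; 179 + 57.4282/60 = 179.957137
  hemisphere W, so the sign is −
Point 5:
  Latitude: split at 2 digits → 81° and 0.371′; 81 + 0.371/60 = 81.006183
  N ⇒ keep positive
  Longitude: split at 3 digits → 000° and 10.9882′; 0 + 10.9882/60 = 0.183137
  hemisphere W, so the sign is −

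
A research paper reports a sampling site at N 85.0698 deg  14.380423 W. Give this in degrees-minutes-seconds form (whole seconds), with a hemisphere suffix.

85°04′11″ N, 14°22′50″ W

Latitude: 0.069800° → 4.18800′; 0.18800 × 60 = 11.28″
Longitude: 0.380423 × 60 = 22.82538′ → 22′, remainder × 60 = 49.52″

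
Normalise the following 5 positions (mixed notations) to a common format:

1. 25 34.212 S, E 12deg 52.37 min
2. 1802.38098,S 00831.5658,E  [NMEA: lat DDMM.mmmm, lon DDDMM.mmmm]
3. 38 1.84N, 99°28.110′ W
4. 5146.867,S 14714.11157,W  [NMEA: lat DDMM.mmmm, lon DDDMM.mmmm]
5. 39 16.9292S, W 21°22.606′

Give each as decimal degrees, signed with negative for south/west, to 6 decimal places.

1. -25.570200, 12.872833
2. -18.039683, 8.526097
3. 38.030667, -99.468500
4. -51.781117, -147.235193
5. -39.282153, -21.376767

Point 1:
  Lat: 25 + 34.212/60 = 25.5702000
  S → negative
  Lon: 52.37′ = 0.872833°; total 12.8728333
  E → positive
Point 2:
  Lat: degrees = first 2 digits = 18, minutes = 2.38098; 18 + 2.38098/60 = 18.0396830
  S ⇒ negate
  Lon: split at 3 digits → 008° and 31.5658′; 8 + 31.5658/60 = 8.5260967
  E ⇒ keep positive
Point 3:
  Latitude: 1.84′ = 0.030667°; total 38.0306667
  N → positive
  Lon: 28.11′ = 0.468500°; total 99.4685000
  W ⇒ negate
Point 4:
  Latitude: split at 2 digits → 51° and 46.867′; 51 + 46.867/60 = 51.7811167
  S → negative
  Lon: degrees = first 3 digits = 147, minutes = 14.11157; 147 + 14.11157/60 = 147.2351928
  W ⇒ negate
Point 5:
  Lat: 39 + 16.9292/60 = 39.2821533
  S ⇒ negate
  Longitude: 22.606′ = 0.376767°; total 21.3767667
  hemisphere W, so the sign is −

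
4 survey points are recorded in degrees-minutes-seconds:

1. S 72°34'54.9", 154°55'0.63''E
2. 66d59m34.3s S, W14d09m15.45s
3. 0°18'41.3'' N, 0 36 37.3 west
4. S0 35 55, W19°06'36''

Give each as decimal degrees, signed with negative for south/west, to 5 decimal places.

1. -72.58192, 154.91684
2. -66.99286, -14.15429
3. 0.31147, -0.61036
4. -0.59861, -19.11000

Point 1:
  Latitude: 72 + 34/60 + 54.9/3600 = 72.581917
  S ⇒ negate
  λ: 55′ + 0.63″ = 55.01050′; 154 + 55.01050/60 = 154.916842
  E ⇒ keep positive
Point 2:
  φ: 66 + 59/60 + 34.3/3600 = 66.992861
  S → negative
  Lon: 9′ + 15.45″ = 9.25750′; 14 + 9.25750/60 = 14.154292
  hemisphere W, so the sign is −
Point 3:
  Lat: 18′ + 41.3″ = 18.68833′; 0 + 18.68833/60 = 0.311472
  N ⇒ keep positive
  Lon: 0° + 36/60 + 37.3/3600 = 0 + 0.600000 + 0.010361 = 0.610361
  hemisphere W, so the sign is −
Point 4:
  Latitude: 0° + 35/60 + 55/3600 = 0 + 0.583333 + 0.015278 = 0.598611
  S ⇒ negate
  Lon: 19 + 6/60 + 36/3600 = 19.110000
  hemisphere W, so the sign is −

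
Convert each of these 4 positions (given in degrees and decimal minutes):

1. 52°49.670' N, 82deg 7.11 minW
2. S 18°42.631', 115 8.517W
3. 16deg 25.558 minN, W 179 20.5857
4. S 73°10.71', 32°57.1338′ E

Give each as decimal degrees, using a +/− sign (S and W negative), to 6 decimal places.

Point 1:
  Lat: 49.67′ = 0.827833°; total 52.8278333
  N → positive
  λ: 82 + 7.11/60 = 82.1185000
  W → negative
Point 2:
  Lat: 18 + 42.631/60 = 18.7105167
  S → negative
  λ: 115 + 8.517/60 = 115.1419500
  W ⇒ negate
Point 3:
  φ: 16 + 25.558/60 = 16.4259667
  N → positive
  Longitude: 179 + 20.5857/60 = 179.3430950
  hemisphere W, so the sign is −
Point 4:
  φ: 73 + 10.71/60 = 73.1785000
  S → negative
  λ: 32 + 57.1338/60 = 32.9522300
  E ⇒ keep positive

1. 52.827833, -82.118500
2. -18.710517, -115.141950
3. 16.425967, -179.343095
4. -73.178500, 32.952230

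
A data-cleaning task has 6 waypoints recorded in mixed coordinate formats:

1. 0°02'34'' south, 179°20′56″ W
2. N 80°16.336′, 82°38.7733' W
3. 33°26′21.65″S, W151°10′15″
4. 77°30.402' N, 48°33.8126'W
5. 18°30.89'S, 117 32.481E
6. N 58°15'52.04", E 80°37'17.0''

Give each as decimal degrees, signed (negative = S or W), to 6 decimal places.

1. -0.042778, -179.348889
2. 80.272267, -82.646222
3. -33.439347, -151.170833
4. 77.506700, -48.563543
5. -18.514833, 117.541350
6. 58.264456, 80.621389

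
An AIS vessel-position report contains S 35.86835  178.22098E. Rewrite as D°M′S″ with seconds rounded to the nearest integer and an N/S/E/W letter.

35°52′6″ S, 178°13′16″ E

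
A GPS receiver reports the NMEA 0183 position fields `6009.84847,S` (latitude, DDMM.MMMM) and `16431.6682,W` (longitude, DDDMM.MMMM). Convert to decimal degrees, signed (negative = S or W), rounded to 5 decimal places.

Latitude: degrees = first 2 digits = 60, minutes = 9.84847; 60 + 9.84847/60 = 60.164141
S → negative
Longitude: split at 3 digits → 164° and 31.6682′; 164 + 31.6682/60 = 164.527803
W ⇒ negate

-60.16414, -164.52780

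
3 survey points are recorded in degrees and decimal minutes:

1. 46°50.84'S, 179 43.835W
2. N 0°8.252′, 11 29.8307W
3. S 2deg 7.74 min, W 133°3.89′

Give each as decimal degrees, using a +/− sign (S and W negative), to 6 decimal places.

1. -46.847333, -179.730583
2. 0.137533, -11.497178
3. -2.129000, -133.064833

Point 1:
  Latitude: 46 + 50.84/60 = 46.8473333
  hemisphere S, so the sign is −
  Lon: 179 + 43.835/60 = 179.7305833
  hemisphere W, so the sign is −
Point 2:
  Latitude: 8.252′ = 0.137533°; total 0.1375333
  N → positive
  Longitude: 29.8307′ = 0.497178°; total 11.4971783
  W → negative
Point 3:
  φ: 7.74′ = 0.129000°; total 2.1290000
  S → negative
  Longitude: 133 + 3.89/60 = 133.0648333
  W ⇒ negate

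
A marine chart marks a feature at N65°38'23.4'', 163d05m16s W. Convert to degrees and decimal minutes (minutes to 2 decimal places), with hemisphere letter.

65° 38.39′ N, 163° 5.27′ W

Lat: 38 + 23.4/60 = 38.3900′
Lon: 5 + 16/60 = 5.2667′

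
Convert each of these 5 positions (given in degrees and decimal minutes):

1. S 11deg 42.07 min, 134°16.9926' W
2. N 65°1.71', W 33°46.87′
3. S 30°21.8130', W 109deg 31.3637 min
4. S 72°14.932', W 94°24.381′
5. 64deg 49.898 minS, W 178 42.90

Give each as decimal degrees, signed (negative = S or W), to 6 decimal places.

1. -11.701167, -134.283210
2. 65.028500, -33.781167
3. -30.363550, -109.522728
4. -72.248867, -94.406350
5. -64.831633, -178.715000

Point 1:
  Lat: 11 + 42.07/60 = 11.7011667
  S → negative
  Lon: 134 + 16.9926/60 = 134.2832100
  W ⇒ negate
Point 2:
  φ: 65 + 1.71/60 = 65.0285000
  N → positive
  λ: 46.87′ = 0.781167°; total 33.7811667
  W → negative
Point 3:
  Latitude: 30 + 21.813/60 = 30.3635500
  S → negative
  λ: 109 + 31.3637/60 = 109.5227283
  W → negative
Point 4:
  φ: 72 + 14.932/60 = 72.2488667
  S → negative
  Longitude: 94 + 24.381/60 = 94.4063500
  W → negative
Point 5:
  Latitude: 64 + 49.898/60 = 64.8316333
  S → negative
  Lon: 42.9′ = 0.715000°; total 178.7150000
  W → negative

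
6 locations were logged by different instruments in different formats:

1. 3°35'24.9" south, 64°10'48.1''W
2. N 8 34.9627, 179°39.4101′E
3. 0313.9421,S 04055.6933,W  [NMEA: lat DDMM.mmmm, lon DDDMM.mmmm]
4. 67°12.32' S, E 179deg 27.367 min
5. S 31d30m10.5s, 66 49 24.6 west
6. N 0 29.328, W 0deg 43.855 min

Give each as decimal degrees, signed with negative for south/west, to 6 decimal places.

Point 1:
  φ: 35′ + 24.9″ = 35.41500′; 3 + 35.41500/60 = 3.5902500
  S ⇒ negate
  Lon: 64 + 10/60 + 48.1/3600 = 64.1800278
  hemisphere W, so the sign is −
Point 2:
  Lat: 34.9627′ = 0.582712°; total 8.5827117
  N ⇒ keep positive
  λ: 39.4101′ = 0.656835°; total 179.6568350
  E → positive
Point 3:
  Latitude: split at 2 digits → 03° and 13.9421′; 3 + 13.9421/60 = 3.2323683
  S → negative
  λ: split at 3 digits → 040° and 55.6933′; 40 + 55.6933/60 = 40.9282217
  W → negative
Point 4:
  Lat: 12.32′ = 0.205333°; total 67.2053333
  hemisphere S, so the sign is −
  λ: 27.367′ = 0.456117°; total 179.4561167
  E ⇒ keep positive
Point 5:
  Lat: 31° + 30/60 + 10.5/3600 = 31 + 0.500000 + 0.002917 = 31.5029167
  S ⇒ negate
  Lon: 66 + 49/60 + 24.6/3600 = 66.8235000
  W ⇒ negate
Point 6:
  Latitude: 29.328′ = 0.488800°; total 0.4888000
  N ⇒ keep positive
  Lon: 43.855′ = 0.730917°; total 0.7309167
  W → negative

1. -3.590250, -64.180028
2. 8.582712, 179.656835
3. -3.232368, -40.928222
4. -67.205333, 179.456117
5. -31.502917, -66.823500
6. 0.488800, -0.730917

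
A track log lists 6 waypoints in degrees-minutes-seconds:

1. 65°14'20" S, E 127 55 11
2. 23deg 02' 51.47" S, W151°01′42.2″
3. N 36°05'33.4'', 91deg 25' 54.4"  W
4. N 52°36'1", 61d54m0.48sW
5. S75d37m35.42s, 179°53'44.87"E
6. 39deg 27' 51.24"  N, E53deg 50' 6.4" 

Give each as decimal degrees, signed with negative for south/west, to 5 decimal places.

1. -65.23889, 127.91972
2. -23.04763, -151.02839
3. 36.09261, -91.43178
4. 52.60028, -61.90013
5. -75.62651, 179.89580
6. 39.46423, 53.83511

Point 1:
  Lat: 65 + 14/60 + 20/3600 = 65.238889
  hemisphere S, so the sign is −
  λ: 55′ + 11″ = 55.18333′; 127 + 55.18333/60 = 127.919722
  E → positive
Point 2:
  Lat: 23° + 2/60 + 51.47/3600 = 23 + 0.033333 + 0.014297 = 23.047631
  S ⇒ negate
  Longitude: 151° + 1/60 + 42.2/3600 = 151 + 0.016667 + 0.011722 = 151.028389
  hemisphere W, so the sign is −
Point 3:
  φ: 5′ + 33.4″ = 5.55667′; 36 + 5.55667/60 = 36.092611
  N → positive
  Longitude: 91° + 25/60 + 54.4/3600 = 91 + 0.416667 + 0.015111 = 91.431778
  W → negative
Point 4:
  Lat: 36′ + 1″ = 36.01667′; 52 + 36.01667/60 = 52.600278
  N ⇒ keep positive
  λ: 54′ + 0.48″ = 54.00800′; 61 + 54.00800/60 = 61.900133
  W ⇒ negate
Point 5:
  φ: 75 + 37/60 + 35.42/3600 = 75.626506
  S ⇒ negate
  Lon: 179 + 53/60 + 44.87/3600 = 179.895797
  E ⇒ keep positive
Point 6:
  φ: 27′ + 51.24″ = 27.85400′; 39 + 27.85400/60 = 39.464233
  N ⇒ keep positive
  λ: 50′ + 6.4″ = 50.10667′; 53 + 50.10667/60 = 53.835111
  E ⇒ keep positive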